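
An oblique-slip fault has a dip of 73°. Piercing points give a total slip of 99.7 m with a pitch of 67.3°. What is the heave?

dip-slip = net slip × sin(rake) = 99.7 m × sin(67.3°) = 91.98 m
heave = dip-slip × cos(dip) = 91.98 × cos(73°) = 26.9 m

26.9 m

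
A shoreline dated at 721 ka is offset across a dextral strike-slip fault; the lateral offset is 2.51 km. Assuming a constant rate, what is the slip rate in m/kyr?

3.48 m/kyr

rate = 2.51 km / 721 ka = 0.00348 m/yr = 3.48 m/kyr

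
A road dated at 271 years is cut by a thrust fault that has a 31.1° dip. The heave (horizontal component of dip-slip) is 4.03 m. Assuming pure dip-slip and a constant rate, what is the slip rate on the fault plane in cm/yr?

dip-slip = heave / cos(dip) = 4.03 m / cos(31.1°) = 4.706 m
rate = 4.706 m / 271 years = 0.0174 m/yr = 1.74 cm/yr

1.74 cm/yr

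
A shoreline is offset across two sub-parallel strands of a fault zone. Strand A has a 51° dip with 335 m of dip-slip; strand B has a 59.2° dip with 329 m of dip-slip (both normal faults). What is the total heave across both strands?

heave_A = 335 × cos(51°) = 210.8 m
heave_B = 329 × cos(59.2°) = 168.5 m
total = 210.8 + 168.5 = 379 m

379 m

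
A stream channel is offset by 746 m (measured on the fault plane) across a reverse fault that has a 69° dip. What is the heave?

heave = dip-slip × cos(dip) = 746 m × cos(69°) = 267 m

267 m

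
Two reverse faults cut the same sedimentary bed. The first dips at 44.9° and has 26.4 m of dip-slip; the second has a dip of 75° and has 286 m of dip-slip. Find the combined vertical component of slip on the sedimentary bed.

295 m

throw_A = 26.4 × sin(44.9°) = 18.64 m
throw_B = 286 × sin(75°) = 276.3 m
total = 18.64 + 276.3 = 295 m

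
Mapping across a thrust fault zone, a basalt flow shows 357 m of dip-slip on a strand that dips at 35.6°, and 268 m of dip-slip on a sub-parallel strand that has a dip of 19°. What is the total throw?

throw_A = 357 × sin(35.6°) = 207.8 m
throw_B = 268 × sin(19°) = 87.25 m
total = 207.8 + 87.25 = 295 m

295 m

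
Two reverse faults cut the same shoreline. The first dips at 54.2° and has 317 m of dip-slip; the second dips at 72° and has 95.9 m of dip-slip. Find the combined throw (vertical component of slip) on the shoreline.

throw_A = 317 × sin(54.2°) = 257.1 m
throw_B = 95.9 × sin(72°) = 91.21 m
total = 257.1 + 91.21 = 348 m

348 m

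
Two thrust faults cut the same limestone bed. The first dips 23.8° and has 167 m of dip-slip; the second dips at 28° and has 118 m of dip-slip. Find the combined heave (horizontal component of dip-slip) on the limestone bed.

heave_A = 167 × cos(23.8°) = 152.8 m
heave_B = 118 × cos(28°) = 104.2 m
total = 152.8 + 104.2 = 257 m

257 m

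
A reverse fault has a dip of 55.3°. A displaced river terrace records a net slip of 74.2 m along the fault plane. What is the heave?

heave = dip-slip × cos(dip) = 74.2 m × cos(55.3°) = 42.2 m

42.2 m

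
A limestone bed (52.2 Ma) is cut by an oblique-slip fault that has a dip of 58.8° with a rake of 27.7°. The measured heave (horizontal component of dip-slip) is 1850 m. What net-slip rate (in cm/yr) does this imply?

dip-slip = heave / cos(dip) = 1850 / cos(58.8°) = 3571 m
net slip = dip-slip / sin(rake) = 3571 / sin(27.7°) = 7683 m
rate = 7683 m / 52.2 Ma = 0.000147 m/yr = 0.0147 cm/yr

0.0147 cm/yr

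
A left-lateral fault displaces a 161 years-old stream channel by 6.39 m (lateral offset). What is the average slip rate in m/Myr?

rate = 6.39 m / 161 years = 0.0397 m/yr = 39700 m/Myr

39700 m/Myr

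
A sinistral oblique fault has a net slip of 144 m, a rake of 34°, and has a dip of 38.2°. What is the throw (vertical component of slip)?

49.8 m

dip-slip = net slip × sin(rake) = 144 m × sin(34°) = 80.52 m
throw = dip-slip × sin(dip) = 80.52 × sin(38.2°) = 49.8 m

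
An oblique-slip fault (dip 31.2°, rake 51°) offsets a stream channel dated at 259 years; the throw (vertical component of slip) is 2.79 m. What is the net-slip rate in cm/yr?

2.68 cm/yr

dip-slip = throw / sin(dip) = 2.79 / sin(31.2°) = 5.386 m
net slip = dip-slip / sin(rake) = 5.386 / sin(51°) = 6.930 m
rate = 6.930 m / 259 years = 0.0268 m/yr = 2.68 cm/yr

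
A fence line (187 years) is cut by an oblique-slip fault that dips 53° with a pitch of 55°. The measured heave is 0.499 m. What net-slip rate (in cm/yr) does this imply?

0.541 cm/yr

dip-slip = heave / cos(dip) = 0.499 / cos(53°) = 0.8292 m
net slip = dip-slip / sin(rake) = 0.8292 / sin(55°) = 1.012 m
rate = 1.012 m / 187 years = 0.00541 m/yr = 0.541 cm/yr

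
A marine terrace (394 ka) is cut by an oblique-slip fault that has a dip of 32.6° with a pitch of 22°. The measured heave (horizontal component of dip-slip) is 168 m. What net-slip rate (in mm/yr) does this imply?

dip-slip = heave / cos(dip) = 168 / cos(32.6°) = 199.4 m
net slip = dip-slip / sin(rake) = 199.4 / sin(22°) = 532.3 m
rate = 532.3 m / 394 ka = 0.00135 m/yr = 1.35 mm/yr

1.35 mm/yr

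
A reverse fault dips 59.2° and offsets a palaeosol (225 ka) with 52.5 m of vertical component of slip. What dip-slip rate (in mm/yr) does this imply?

dip-slip = throw / sin(dip) = 52.5 m / sin(59.2°) = 61.12 m
rate = 61.12 m / 225 ka = 0.000272 m/yr = 0.272 mm/yr

0.272 mm/yr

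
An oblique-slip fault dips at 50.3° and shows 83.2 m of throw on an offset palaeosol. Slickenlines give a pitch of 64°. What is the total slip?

dip-slip = throw / sin(dip) = 83.2 / sin(50.3°) = 108.1 m
net slip = dip-slip / sin(rake) = 108.1 / sin(64°) = 120 m

120 m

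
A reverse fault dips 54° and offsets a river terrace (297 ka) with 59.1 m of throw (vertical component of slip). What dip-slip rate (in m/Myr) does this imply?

246 m/Myr

dip-slip = throw / sin(dip) = 59.1 m / sin(54°) = 73.05 m
rate = 73.05 m / 297 ka = 0.000246 m/yr = 246 m/Myr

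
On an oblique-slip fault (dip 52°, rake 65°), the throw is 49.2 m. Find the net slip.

68.9 m

dip-slip = throw / sin(dip) = 49.2 / sin(52°) = 62.44 m
net slip = dip-slip / sin(rake) = 62.44 / sin(65°) = 68.9 m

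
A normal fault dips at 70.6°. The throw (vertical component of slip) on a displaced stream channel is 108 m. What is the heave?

38 m

heave = throw / tan(dip) = 108 / tan(70.6°) = 38 m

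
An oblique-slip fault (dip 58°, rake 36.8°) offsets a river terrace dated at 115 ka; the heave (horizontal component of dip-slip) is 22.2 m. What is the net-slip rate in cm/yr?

dip-slip = heave / cos(dip) = 22.2 / cos(58°) = 41.89 m
net slip = dip-slip / sin(rake) = 41.89 / sin(36.8°) = 69.94 m
rate = 69.94 m / 115 ka = 0.000608 m/yr = 0.0608 cm/yr

0.0608 cm/yr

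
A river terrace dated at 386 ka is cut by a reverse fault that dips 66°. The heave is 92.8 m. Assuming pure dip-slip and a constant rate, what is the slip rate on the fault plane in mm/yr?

dip-slip = heave / cos(dip) = 92.8 m / cos(66°) = 228.2 m
rate = 228.2 m / 386 ka = 0.000591 m/yr = 0.591 mm/yr

0.591 mm/yr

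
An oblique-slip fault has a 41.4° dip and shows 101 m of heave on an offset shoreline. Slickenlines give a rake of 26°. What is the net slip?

307 m

dip-slip = heave / cos(dip) = 101 / cos(41.4°) = 134.6 m
net slip = dip-slip / sin(rake) = 134.6 / sin(26°) = 307 m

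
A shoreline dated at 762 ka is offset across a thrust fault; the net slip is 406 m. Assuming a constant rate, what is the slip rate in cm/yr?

0.0533 cm/yr

rate = 406 m / 762 ka = 0.000533 m/yr = 0.0533 cm/yr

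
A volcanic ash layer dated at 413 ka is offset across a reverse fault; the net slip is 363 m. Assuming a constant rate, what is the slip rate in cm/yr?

0.0879 cm/yr

rate = 363 m / 413 ka = 0.000879 m/yr = 0.0879 cm/yr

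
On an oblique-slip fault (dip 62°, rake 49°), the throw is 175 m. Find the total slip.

263 m

dip-slip = throw / sin(dip) = 175 / sin(62°) = 198.2 m
net slip = dip-slip / sin(rake) = 198.2 / sin(49°) = 263 m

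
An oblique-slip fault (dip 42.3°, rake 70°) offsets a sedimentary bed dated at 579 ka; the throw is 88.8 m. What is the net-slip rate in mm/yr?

dip-slip = throw / sin(dip) = 88.8 / sin(42.3°) = 131.9 m
net slip = dip-slip / sin(rake) = 131.9 / sin(70°) = 140.4 m
rate = 140.4 m / 579 ka = 0.000243 m/yr = 0.243 mm/yr

0.243 mm/yr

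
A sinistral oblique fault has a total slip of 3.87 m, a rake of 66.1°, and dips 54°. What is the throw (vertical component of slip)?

dip-slip = net slip × sin(rake) = 3.87 m × sin(66.1°) = 3.538 m
throw = dip-slip × sin(dip) = 3.538 × sin(54°) = 2.86 m

2.86 m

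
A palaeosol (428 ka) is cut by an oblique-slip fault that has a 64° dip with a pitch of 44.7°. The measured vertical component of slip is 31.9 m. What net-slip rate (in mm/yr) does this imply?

dip-slip = throw / sin(dip) = 31.9 / sin(64°) = 35.49 m
net slip = dip-slip / sin(rake) = 35.49 / sin(44.7°) = 50.46 m
rate = 50.46 m / 428 ka = 0.000118 m/yr = 0.118 mm/yr

0.118 mm/yr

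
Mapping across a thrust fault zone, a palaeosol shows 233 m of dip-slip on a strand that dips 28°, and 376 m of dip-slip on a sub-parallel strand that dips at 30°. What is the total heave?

531 m

heave_A = 233 × cos(28°) = 205.7 m
heave_B = 376 × cos(30°) = 325.6 m
total = 205.7 + 325.6 = 531 m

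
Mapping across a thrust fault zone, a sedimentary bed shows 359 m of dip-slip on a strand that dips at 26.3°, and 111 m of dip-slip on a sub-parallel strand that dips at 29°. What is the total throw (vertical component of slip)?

throw_A = 359 × sin(26.3°) = 159.1 m
throw_B = 111 × sin(29°) = 53.81 m
total = 159.1 + 53.81 = 213 m

213 m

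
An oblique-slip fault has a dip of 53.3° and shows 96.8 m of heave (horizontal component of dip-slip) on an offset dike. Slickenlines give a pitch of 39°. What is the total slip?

257 m

dip-slip = heave / cos(dip) = 96.8 / cos(53.3°) = 162 m
net slip = dip-slip / sin(rake) = 162 / sin(39°) = 257 m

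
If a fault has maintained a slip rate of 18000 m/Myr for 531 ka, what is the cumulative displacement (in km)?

slip = rate × time = 18000 m/Myr × 531 ka = 9560 m = 9.56 km

9.56 km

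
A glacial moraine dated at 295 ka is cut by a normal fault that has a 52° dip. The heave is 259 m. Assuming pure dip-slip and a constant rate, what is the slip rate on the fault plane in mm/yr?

1.43 mm/yr

dip-slip = heave / cos(dip) = 259 m / cos(52°) = 420.7 m
rate = 420.7 m / 295 ka = 0.00143 m/yr = 1.43 mm/yr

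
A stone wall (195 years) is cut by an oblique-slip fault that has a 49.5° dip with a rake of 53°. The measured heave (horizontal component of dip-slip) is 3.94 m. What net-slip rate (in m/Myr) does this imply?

dip-slip = heave / cos(dip) = 3.94 / cos(49.5°) = 6.067 m
net slip = dip-slip / sin(rake) = 6.067 / sin(53°) = 7.596 m
rate = 7.596 m / 195 years = 0.0390 m/yr = 39000 m/Myr

39000 m/Myr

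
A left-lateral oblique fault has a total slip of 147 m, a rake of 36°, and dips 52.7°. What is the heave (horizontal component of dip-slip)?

dip-slip = net slip × sin(rake) = 147 m × sin(36°) = 86.40 m
heave = dip-slip × cos(dip) = 86.40 × cos(52.7°) = 52.4 m

52.4 m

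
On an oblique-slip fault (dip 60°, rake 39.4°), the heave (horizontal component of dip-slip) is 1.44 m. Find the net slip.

4.54 m

dip-slip = heave / cos(dip) = 1.44 / cos(60°) = 2.880 m
net slip = dip-slip / sin(rake) = 2.880 / sin(39.4°) = 4.54 m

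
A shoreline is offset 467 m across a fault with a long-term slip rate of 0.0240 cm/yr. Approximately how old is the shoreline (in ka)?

age = offset / rate = 467 m / (0.0240 cm/yr) = 1.95e+06 yr = 1950 ka

1950 ka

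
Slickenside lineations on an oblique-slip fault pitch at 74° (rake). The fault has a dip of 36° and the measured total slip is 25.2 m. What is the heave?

dip-slip = net slip × sin(rake) = 25.2 m × sin(74°) = 24.22 m
heave = dip-slip × cos(dip) = 24.22 × cos(36°) = 19.6 m

19.6 m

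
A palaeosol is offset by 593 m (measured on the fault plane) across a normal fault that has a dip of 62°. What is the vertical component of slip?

throw = dip-slip × sin(dip) = 593 m × sin(62°) = 524 m

524 m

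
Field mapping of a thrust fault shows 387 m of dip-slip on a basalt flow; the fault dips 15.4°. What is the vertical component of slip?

throw = dip-slip × sin(dip) = 387 m × sin(15.4°) = 103 m

103 m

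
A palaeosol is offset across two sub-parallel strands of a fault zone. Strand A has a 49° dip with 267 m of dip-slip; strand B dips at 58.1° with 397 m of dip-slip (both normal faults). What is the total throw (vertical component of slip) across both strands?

throw_A = 267 × sin(49°) = 201.5 m
throw_B = 397 × sin(58.1°) = 337 m
total = 201.5 + 337 = 539 m

539 m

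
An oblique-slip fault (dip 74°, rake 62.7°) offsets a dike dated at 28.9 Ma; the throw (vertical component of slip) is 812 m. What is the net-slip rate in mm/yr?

dip-slip = throw / sin(dip) = 812 / sin(74°) = 844.7 m
net slip = dip-slip / sin(rake) = 844.7 / sin(62.7°) = 950.6 m
rate = 950.6 m / 28.9 Ma = 0.0000329 m/yr = 0.0329 mm/yr

0.0329 mm/yr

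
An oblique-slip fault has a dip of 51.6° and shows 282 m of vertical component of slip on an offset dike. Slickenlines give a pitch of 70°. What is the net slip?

dip-slip = throw / sin(dip) = 282 / sin(51.6°) = 359.8 m
net slip = dip-slip / sin(rake) = 359.8 / sin(70°) = 383 m

383 m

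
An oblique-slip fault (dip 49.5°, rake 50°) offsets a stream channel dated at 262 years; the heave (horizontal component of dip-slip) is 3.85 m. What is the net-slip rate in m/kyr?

29.5 m/kyr

dip-slip = heave / cos(dip) = 3.85 / cos(49.5°) = 5.928 m
net slip = dip-slip / sin(rake) = 5.928 / sin(50°) = 7.739 m
rate = 7.739 m / 262 years = 0.0295 m/yr = 29.5 m/kyr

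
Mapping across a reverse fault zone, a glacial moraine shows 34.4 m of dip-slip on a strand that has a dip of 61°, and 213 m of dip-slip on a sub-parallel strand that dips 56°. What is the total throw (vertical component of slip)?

207 m

throw_A = 34.4 × sin(61°) = 30.09 m
throw_B = 213 × sin(56°) = 176.6 m
total = 30.09 + 176.6 = 207 m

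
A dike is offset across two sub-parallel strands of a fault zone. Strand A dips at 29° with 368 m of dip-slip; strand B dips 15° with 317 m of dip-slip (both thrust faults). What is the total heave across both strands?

628 m

heave_A = 368 × cos(29°) = 321.9 m
heave_B = 317 × cos(15°) = 306.2 m
total = 321.9 + 306.2 = 628 m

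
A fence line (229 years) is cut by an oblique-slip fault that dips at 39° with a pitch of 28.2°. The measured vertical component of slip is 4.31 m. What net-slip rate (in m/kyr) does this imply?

63.3 m/kyr

dip-slip = throw / sin(dip) = 4.31 / sin(39°) = 6.849 m
net slip = dip-slip / sin(rake) = 6.849 / sin(28.2°) = 14.49 m
rate = 14.49 m / 229 years = 0.0633 m/yr = 63.3 m/kyr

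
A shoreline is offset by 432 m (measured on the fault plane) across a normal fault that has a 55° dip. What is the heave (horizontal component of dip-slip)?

248 m

heave = dip-slip × cos(dip) = 432 m × cos(55°) = 248 m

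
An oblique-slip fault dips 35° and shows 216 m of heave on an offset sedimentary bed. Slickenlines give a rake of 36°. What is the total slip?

dip-slip = heave / cos(dip) = 216 / cos(35°) = 263.7 m
net slip = dip-slip / sin(rake) = 263.7 / sin(36°) = 449 m

449 m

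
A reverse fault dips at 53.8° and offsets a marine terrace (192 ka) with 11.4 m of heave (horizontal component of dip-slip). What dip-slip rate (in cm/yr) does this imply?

0.0101 cm/yr

dip-slip = heave / cos(dip) = 11.4 m / cos(53.8°) = 19.30 m
rate = 19.30 m / 192 ka = 0.000101 m/yr = 0.0101 cm/yr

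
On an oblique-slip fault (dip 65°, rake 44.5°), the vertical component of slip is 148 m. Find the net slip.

233 m

dip-slip = throw / sin(dip) = 148 / sin(65°) = 163.3 m
net slip = dip-slip / sin(rake) = 163.3 / sin(44.5°) = 233 m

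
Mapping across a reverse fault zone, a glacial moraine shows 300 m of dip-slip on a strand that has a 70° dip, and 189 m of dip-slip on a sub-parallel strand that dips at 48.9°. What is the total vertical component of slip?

throw_A = 300 × sin(70°) = 281.9 m
throw_B = 189 × sin(48.9°) = 142.4 m
total = 281.9 + 142.4 = 424 m

424 m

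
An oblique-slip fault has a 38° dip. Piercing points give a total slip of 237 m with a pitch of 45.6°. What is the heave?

133 m

dip-slip = net slip × sin(rake) = 237 m × sin(45.6°) = 169.3 m
heave = dip-slip × cos(dip) = 169.3 × cos(38°) = 133 m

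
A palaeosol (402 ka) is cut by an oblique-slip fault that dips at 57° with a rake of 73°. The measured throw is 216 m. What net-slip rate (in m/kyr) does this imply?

dip-slip = throw / sin(dip) = 216 / sin(57°) = 257.6 m
net slip = dip-slip / sin(rake) = 257.6 / sin(73°) = 269.3 m
rate = 269.3 m / 402 ka = 0.000670 m/yr = 0.670 m/kyr

0.670 m/kyr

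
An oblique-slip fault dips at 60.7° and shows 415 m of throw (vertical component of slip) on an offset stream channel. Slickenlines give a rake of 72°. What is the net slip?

dip-slip = throw / sin(dip) = 415 / sin(60.7°) = 475.9 m
net slip = dip-slip / sin(rake) = 475.9 / sin(72°) = 500 m

500 m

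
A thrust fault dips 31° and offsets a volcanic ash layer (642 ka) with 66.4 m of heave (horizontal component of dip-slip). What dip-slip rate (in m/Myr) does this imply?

dip-slip = heave / cos(dip) = 66.4 m / cos(31°) = 77.46 m
rate = 77.46 m / 642 ka = 0.000121 m/yr = 121 m/Myr

121 m/Myr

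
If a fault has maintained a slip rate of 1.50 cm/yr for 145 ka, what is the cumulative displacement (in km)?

slip = rate × time = 1.50 cm/yr × 145 ka = 2180 m = 2.17 km

2.17 km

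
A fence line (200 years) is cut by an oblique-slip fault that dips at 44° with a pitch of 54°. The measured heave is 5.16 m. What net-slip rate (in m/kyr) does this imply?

44.3 m/kyr

dip-slip = heave / cos(dip) = 5.16 / cos(44°) = 7.173 m
net slip = dip-slip / sin(rake) = 7.173 / sin(54°) = 8.867 m
rate = 8.867 m / 200 years = 0.0443 m/yr = 44.3 m/kyr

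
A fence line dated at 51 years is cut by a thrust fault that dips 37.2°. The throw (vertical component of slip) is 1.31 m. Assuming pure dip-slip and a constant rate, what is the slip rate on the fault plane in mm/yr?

42.5 mm/yr

dip-slip = throw / sin(dip) = 1.31 m / sin(37.2°) = 2.167 m
rate = 2.167 m / 51 years = 0.0425 m/yr = 42.5 mm/yr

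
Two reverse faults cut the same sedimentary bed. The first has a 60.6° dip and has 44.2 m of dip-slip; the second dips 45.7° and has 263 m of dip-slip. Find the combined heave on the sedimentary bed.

205 m

heave_A = 44.2 × cos(60.6°) = 21.70 m
heave_B = 263 × cos(45.7°) = 183.7 m
total = 21.70 + 183.7 = 205 m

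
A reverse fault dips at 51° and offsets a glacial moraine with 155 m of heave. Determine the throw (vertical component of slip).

191 m

throw = heave × tan(dip) = 155 × tan(51°) = 191 m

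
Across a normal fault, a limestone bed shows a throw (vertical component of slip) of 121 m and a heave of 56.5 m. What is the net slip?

net slip = √(throw² + heave²) = √(121² + 56.5²) = 134 m

134 m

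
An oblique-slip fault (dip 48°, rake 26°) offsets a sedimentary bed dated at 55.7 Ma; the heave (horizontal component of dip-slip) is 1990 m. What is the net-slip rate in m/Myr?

dip-slip = heave / cos(dip) = 1990 / cos(48°) = 2974 m
net slip = dip-slip / sin(rake) = 2974 / sin(26°) = 6784 m
rate = 6784 m / 55.7 Ma = 0.000122 m/yr = 122 m/Myr

122 m/Myr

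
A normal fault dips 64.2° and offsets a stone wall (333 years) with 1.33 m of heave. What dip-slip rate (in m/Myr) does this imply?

dip-slip = heave / cos(dip) = 1.33 m / cos(64.2°) = 3.056 m
rate = 3.056 m / 333 years = 0.00918 m/yr = 9180 m/Myr

9180 m/Myr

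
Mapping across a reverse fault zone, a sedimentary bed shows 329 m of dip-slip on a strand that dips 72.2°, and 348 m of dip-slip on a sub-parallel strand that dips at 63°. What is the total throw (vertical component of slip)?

623 m

throw_A = 329 × sin(72.2°) = 313.3 m
throw_B = 348 × sin(63°) = 310.1 m
total = 313.3 + 310.1 = 623 m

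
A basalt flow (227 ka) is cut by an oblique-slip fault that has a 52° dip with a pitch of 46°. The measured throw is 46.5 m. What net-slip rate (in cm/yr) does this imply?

0.0361 cm/yr

dip-slip = throw / sin(dip) = 46.5 / sin(52°) = 59.01 m
net slip = dip-slip / sin(rake) = 59.01 / sin(46°) = 82.03 m
rate = 82.03 m / 227 ka = 0.000361 m/yr = 0.0361 cm/yr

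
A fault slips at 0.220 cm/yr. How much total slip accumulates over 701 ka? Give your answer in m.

slip = rate × time = 0.220 cm/yr × 701 ka = 1540 m

1540 m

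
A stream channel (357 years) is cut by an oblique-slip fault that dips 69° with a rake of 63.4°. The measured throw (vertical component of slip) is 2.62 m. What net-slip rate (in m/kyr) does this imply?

8.79 m/kyr

dip-slip = throw / sin(dip) = 2.62 / sin(69°) = 2.806 m
net slip = dip-slip / sin(rake) = 2.806 / sin(63.4°) = 3.139 m
rate = 3.139 m / 357 years = 0.00879 m/yr = 8.79 m/kyr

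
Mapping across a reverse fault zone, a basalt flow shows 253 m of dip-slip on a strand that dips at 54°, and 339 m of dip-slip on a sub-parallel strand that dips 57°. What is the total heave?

333 m

heave_A = 253 × cos(54°) = 148.7 m
heave_B = 339 × cos(57°) = 184.6 m
total = 148.7 + 184.6 = 333 m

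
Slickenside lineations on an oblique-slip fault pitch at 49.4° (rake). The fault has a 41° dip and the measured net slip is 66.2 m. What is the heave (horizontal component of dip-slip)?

37.9 m

dip-slip = net slip × sin(rake) = 66.2 m × sin(49.4°) = 50.26 m
heave = dip-slip × cos(dip) = 50.26 × cos(41°) = 37.9 m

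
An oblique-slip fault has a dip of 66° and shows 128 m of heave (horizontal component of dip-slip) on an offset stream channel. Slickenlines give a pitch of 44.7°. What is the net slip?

447 m

dip-slip = heave / cos(dip) = 128 / cos(66°) = 314.7 m
net slip = dip-slip / sin(rake) = 314.7 / sin(44.7°) = 447 m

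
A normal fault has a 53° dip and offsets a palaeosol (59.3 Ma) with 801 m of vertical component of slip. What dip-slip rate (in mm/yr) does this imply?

dip-slip = throw / sin(dip) = 801 m / sin(53°) = 1003 m
rate = 1003 m / 59.3 Ma = 0.0000169 m/yr = 0.0169 mm/yr

0.0169 mm/yr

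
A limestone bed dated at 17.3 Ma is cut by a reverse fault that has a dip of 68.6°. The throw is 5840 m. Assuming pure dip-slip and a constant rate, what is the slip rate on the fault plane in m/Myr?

dip-slip = throw / sin(dip) = 5840 m / sin(68.6°) = 6272 m
rate = 6272 m / 17.3 Ma = 0.000363 m/yr = 363 m/Myr

363 m/Myr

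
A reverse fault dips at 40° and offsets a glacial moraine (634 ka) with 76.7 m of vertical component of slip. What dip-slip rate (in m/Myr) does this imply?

188 m/Myr

dip-slip = throw / sin(dip) = 76.7 m / sin(40°) = 119.3 m
rate = 119.3 m / 634 ka = 0.000188 m/yr = 188 m/Myr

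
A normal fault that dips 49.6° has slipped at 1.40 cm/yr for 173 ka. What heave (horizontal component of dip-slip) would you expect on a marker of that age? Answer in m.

dip-slip = rate × time = 1.40 cm/yr × 173 ka = 2422 m
heave = dip-slip × cos(dip) = 2422 × cos(49.6°) = 1570 m

1570 m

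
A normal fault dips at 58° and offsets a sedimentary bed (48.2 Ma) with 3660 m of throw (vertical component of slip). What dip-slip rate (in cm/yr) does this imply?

0.00895 cm/yr

dip-slip = throw / sin(dip) = 3660 m / sin(58°) = 4316 m
rate = 4316 m / 48.2 Ma = 0.0000895 m/yr = 0.00895 cm/yr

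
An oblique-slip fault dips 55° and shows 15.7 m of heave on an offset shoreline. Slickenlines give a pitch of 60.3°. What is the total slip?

dip-slip = heave / cos(dip) = 15.7 / cos(55°) = 27.37 m
net slip = dip-slip / sin(rake) = 27.37 / sin(60.3°) = 31.5 m

31.5 m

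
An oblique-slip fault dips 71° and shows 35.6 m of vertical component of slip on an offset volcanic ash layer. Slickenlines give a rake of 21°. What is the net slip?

105 m

dip-slip = throw / sin(dip) = 35.6 / sin(71°) = 37.65 m
net slip = dip-slip / sin(rake) = 37.65 / sin(21°) = 105 m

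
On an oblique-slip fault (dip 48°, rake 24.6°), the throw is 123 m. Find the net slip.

dip-slip = throw / sin(dip) = 123 / sin(48°) = 165.5 m
net slip = dip-slip / sin(rake) = 165.5 / sin(24.6°) = 398 m

398 m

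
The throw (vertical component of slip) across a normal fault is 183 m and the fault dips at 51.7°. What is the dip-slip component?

233 m

dip-slip = throw / sin(dip) = 183 / sin(51.7°) = 233 m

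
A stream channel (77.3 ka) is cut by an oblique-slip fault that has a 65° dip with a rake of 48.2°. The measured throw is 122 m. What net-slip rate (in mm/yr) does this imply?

dip-slip = throw / sin(dip) = 122 / sin(65°) = 134.6 m
net slip = dip-slip / sin(rake) = 134.6 / sin(48.2°) = 180.6 m
rate = 180.6 m / 77.3 ka = 0.00234 m/yr = 2.34 mm/yr

2.34 mm/yr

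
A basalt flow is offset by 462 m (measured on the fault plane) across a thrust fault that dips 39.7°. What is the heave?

heave = dip-slip × cos(dip) = 462 m × cos(39.7°) = 355 m

355 m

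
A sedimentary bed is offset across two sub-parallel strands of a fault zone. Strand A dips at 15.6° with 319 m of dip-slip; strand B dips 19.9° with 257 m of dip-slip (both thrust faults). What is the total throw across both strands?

173 m

throw_A = 319 × sin(15.6°) = 85.79 m
throw_B = 257 × sin(19.9°) = 87.48 m
total = 85.79 + 87.48 = 173 m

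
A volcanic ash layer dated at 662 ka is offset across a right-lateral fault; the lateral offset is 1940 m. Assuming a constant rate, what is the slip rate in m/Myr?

rate = 1940 m / 662 ka = 0.00293 m/yr = 2930 m/Myr

2930 m/Myr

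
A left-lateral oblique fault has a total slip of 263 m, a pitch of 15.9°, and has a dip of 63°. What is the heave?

32.7 m

dip-slip = net slip × sin(rake) = 263 m × sin(15.9°) = 72.05 m
heave = dip-slip × cos(dip) = 72.05 × cos(63°) = 32.7 m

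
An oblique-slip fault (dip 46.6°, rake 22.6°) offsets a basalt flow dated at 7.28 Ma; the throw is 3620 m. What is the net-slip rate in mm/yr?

dip-slip = throw / sin(dip) = 3620 / sin(46.6°) = 4982 m
net slip = dip-slip / sin(rake) = 4982 / sin(22.6°) = 12960 m
rate = 12960 m / 7.28 Ma = 0.00178 m/yr = 1.78 mm/yr

1.78 mm/yr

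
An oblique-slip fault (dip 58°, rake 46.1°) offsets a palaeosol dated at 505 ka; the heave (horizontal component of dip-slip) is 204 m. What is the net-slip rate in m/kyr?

1.06 m/kyr

dip-slip = heave / cos(dip) = 204 / cos(58°) = 385 m
net slip = dip-slip / sin(rake) = 385 / sin(46.1°) = 534.3 m
rate = 534.3 m / 505 ka = 0.00106 m/yr = 1.06 m/kyr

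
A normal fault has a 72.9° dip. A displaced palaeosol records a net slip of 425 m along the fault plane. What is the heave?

125 m

heave = dip-slip × cos(dip) = 425 m × cos(72.9°) = 125 m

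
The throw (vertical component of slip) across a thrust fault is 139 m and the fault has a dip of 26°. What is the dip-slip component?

dip-slip = throw / sin(dip) = 139 / sin(26°) = 317 m

317 m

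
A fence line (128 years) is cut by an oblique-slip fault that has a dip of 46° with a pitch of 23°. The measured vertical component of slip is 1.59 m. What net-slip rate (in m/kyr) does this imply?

44.2 m/kyr

dip-slip = throw / sin(dip) = 1.59 / sin(46°) = 2.210 m
net slip = dip-slip / sin(rake) = 2.210 / sin(23°) = 5.657 m
rate = 5.657 m / 128 years = 0.0442 m/yr = 44.2 m/kyr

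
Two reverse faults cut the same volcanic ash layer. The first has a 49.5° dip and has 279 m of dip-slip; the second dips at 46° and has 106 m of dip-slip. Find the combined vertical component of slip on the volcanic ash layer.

throw_A = 279 × sin(49.5°) = 212.2 m
throw_B = 106 × sin(46°) = 76.25 m
total = 212.2 + 76.25 = 288 m

288 m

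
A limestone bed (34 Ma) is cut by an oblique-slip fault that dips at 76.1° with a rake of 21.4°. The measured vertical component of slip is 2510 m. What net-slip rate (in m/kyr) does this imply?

0.208 m/kyr

dip-slip = throw / sin(dip) = 2510 / sin(76.1°) = 2586 m
net slip = dip-slip / sin(rake) = 2586 / sin(21.4°) = 7087 m
rate = 7087 m / 34 Ma = 0.000208 m/yr = 0.208 m/kyr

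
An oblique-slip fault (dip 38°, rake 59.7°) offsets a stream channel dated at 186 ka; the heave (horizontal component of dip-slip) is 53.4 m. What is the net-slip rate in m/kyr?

0.422 m/kyr

dip-slip = heave / cos(dip) = 53.4 / cos(38°) = 67.77 m
net slip = dip-slip / sin(rake) = 67.77 / sin(59.7°) = 78.49 m
rate = 78.49 m / 186 ka = 0.000422 m/yr = 0.422 m/kyr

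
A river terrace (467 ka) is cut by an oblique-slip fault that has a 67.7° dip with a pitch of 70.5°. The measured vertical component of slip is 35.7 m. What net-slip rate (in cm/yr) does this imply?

0.00877 cm/yr

dip-slip = throw / sin(dip) = 35.7 / sin(67.7°) = 38.59 m
net slip = dip-slip / sin(rake) = 38.59 / sin(70.5°) = 40.93 m
rate = 40.93 m / 467 ka = 0.0000877 m/yr = 0.00877 cm/yr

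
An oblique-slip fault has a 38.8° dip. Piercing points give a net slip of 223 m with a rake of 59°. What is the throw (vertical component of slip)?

dip-slip = net slip × sin(rake) = 223 m × sin(59°) = 191.1 m
throw = dip-slip × sin(dip) = 191.1 × sin(38.8°) = 120 m

120 m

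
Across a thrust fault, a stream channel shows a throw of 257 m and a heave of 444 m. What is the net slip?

net slip = √(throw² + heave²) = √(257² + 444²) = 513 m

513 m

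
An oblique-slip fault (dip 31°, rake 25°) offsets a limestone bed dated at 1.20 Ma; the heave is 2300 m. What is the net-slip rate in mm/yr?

dip-slip = heave / cos(dip) = 2300 / cos(31°) = 2683 m
net slip = dip-slip / sin(rake) = 2683 / sin(25°) = 6349 m
rate = 6349 m / 1.20 Ma = 0.00529 m/yr = 5.29 mm/yr

5.29 mm/yr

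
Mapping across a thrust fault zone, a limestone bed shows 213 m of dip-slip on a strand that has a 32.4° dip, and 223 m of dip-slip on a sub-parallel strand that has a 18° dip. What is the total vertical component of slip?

throw_A = 213 × sin(32.4°) = 114.1 m
throw_B = 223 × sin(18°) = 68.91 m
total = 114.1 + 68.91 = 183 m

183 m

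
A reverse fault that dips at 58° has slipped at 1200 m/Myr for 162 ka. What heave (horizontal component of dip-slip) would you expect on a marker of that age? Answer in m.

dip-slip = rate × time = 1200 m/Myr × 162 ka = 194.4 m
heave = dip-slip × cos(dip) = 194.4 × cos(58°) = 103 m

103 m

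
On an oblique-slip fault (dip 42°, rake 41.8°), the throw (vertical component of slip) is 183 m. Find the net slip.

dip-slip = throw / sin(dip) = 183 / sin(42°) = 273.5 m
net slip = dip-slip / sin(rake) = 273.5 / sin(41.8°) = 410 m

410 m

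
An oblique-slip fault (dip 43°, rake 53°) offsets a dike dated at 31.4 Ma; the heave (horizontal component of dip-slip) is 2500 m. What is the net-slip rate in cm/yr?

0.0136 cm/yr

dip-slip = heave / cos(dip) = 2500 / cos(43°) = 3418 m
net slip = dip-slip / sin(rake) = 3418 / sin(53°) = 4280 m
rate = 4280 m / 31.4 Ma = 0.000136 m/yr = 0.0136 cm/yr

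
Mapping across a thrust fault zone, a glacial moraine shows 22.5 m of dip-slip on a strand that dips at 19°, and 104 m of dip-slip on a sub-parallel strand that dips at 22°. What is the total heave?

118 m

heave_A = 22.5 × cos(19°) = 21.27 m
heave_B = 104 × cos(22°) = 96.43 m
total = 21.27 + 96.43 = 118 m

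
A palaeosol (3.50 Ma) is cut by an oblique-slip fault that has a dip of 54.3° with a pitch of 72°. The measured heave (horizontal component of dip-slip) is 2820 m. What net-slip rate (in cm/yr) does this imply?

0.145 cm/yr

dip-slip = heave / cos(dip) = 2820 / cos(54.3°) = 4833 m
net slip = dip-slip / sin(rake) = 4833 / sin(72°) = 5081 m
rate = 5081 m / 3.50 Ma = 0.00145 m/yr = 0.145 cm/yr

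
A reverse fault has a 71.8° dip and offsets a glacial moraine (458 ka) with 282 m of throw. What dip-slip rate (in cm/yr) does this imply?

dip-slip = throw / sin(dip) = 282 m / sin(71.8°) = 296.9 m
rate = 296.9 m / 458 ka = 0.000648 m/yr = 0.0648 cm/yr

0.0648 cm/yr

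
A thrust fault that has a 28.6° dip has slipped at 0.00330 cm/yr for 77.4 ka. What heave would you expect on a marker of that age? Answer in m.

2.24 m

dip-slip = rate × time = 0.00330 cm/yr × 77.4 ka = 2.554 m
heave = dip-slip × cos(dip) = 2.554 × cos(28.6°) = 2.24 m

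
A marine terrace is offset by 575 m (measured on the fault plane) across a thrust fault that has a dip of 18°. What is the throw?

178 m

throw = dip-slip × sin(dip) = 575 m × sin(18°) = 178 m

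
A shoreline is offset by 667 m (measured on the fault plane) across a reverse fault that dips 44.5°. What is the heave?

476 m

heave = dip-slip × cos(dip) = 667 m × cos(44.5°) = 476 m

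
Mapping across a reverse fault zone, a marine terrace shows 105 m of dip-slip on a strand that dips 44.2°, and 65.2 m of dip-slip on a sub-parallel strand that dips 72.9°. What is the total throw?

136 m

throw_A = 105 × sin(44.2°) = 73.20 m
throw_B = 65.2 × sin(72.9°) = 62.32 m
total = 73.20 + 62.32 = 136 m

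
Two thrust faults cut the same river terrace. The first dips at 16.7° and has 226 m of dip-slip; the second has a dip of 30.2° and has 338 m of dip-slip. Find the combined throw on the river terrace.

235 m

throw_A = 226 × sin(16.7°) = 64.94 m
throw_B = 338 × sin(30.2°) = 170 m
total = 64.94 + 170 = 235 m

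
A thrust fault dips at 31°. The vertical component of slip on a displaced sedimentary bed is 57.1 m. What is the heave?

95 m

heave = throw / tan(dip) = 57.1 / tan(31°) = 95 m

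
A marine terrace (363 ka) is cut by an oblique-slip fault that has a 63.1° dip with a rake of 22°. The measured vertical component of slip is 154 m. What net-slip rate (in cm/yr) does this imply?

dip-slip = throw / sin(dip) = 154 / sin(63.1°) = 172.7 m
net slip = dip-slip / sin(rake) = 172.7 / sin(22°) = 461 m
rate = 461 m / 363 ka = 0.00127 m/yr = 0.127 cm/yr

0.127 cm/yr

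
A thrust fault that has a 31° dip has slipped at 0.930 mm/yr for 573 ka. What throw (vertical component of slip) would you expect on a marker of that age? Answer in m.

274 m

dip-slip = rate × time = 0.930 mm/yr × 573 ka = 532.9 m
throw = dip-slip × sin(dip) = 532.9 × sin(31°) = 274 m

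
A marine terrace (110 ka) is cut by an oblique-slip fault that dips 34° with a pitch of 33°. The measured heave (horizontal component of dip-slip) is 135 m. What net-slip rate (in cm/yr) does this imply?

0.272 cm/yr

dip-slip = heave / cos(dip) = 135 / cos(34°) = 162.8 m
net slip = dip-slip / sin(rake) = 162.8 / sin(33°) = 299 m
rate = 299 m / 110 ka = 0.00272 m/yr = 0.272 cm/yr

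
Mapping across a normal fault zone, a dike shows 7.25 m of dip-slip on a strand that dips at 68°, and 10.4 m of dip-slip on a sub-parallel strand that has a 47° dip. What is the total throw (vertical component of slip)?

14.3 m

throw_A = 7.25 × sin(68°) = 6.722 m
throw_B = 10.4 × sin(47°) = 7.606 m
total = 6.722 + 7.606 = 14.3 m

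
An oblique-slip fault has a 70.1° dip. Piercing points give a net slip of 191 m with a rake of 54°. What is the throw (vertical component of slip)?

dip-slip = net slip × sin(rake) = 191 m × sin(54°) = 154.5 m
throw = dip-slip × sin(dip) = 154.5 × sin(70.1°) = 145 m

145 m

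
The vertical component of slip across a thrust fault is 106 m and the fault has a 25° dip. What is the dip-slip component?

251 m

dip-slip = throw / sin(dip) = 106 / sin(25°) = 251 m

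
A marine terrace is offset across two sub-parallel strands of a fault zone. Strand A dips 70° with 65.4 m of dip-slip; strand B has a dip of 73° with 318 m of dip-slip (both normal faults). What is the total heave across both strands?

heave_A = 65.4 × cos(70°) = 22.37 m
heave_B = 318 × cos(73°) = 92.97 m
total = 22.37 + 92.97 = 115 m

115 m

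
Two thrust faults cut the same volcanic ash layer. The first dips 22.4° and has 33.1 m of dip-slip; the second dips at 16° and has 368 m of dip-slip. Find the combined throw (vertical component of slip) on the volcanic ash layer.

throw_A = 33.1 × sin(22.4°) = 12.61 m
throw_B = 368 × sin(16°) = 101.4 m
total = 12.61 + 101.4 = 114 m

114 m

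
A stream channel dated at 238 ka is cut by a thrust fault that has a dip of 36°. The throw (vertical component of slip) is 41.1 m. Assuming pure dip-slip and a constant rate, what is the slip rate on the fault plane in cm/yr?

dip-slip = throw / sin(dip) = 41.1 m / sin(36°) = 69.92 m
rate = 69.92 m / 238 ka = 0.000294 m/yr = 0.0294 cm/yr

0.0294 cm/yr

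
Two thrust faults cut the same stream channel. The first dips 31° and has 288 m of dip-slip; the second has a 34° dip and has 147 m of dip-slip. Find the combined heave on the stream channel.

heave_A = 288 × cos(31°) = 246.9 m
heave_B = 147 × cos(34°) = 121.9 m
total = 246.9 + 121.9 = 369 m

369 m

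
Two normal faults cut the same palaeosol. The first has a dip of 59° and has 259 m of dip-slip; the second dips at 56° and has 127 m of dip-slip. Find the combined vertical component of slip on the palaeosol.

327 m

throw_A = 259 × sin(59°) = 222 m
throw_B = 127 × sin(56°) = 105.3 m
total = 222 + 105.3 = 327 m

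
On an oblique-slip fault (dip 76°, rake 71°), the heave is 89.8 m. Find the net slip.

393 m

dip-slip = heave / cos(dip) = 89.8 / cos(76°) = 371.2 m
net slip = dip-slip / sin(rake) = 371.2 / sin(71°) = 393 m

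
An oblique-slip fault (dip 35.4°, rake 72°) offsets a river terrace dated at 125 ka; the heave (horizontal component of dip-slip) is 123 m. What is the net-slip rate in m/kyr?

1.27 m/kyr

dip-slip = heave / cos(dip) = 123 / cos(35.4°) = 150.9 m
net slip = dip-slip / sin(rake) = 150.9 / sin(72°) = 158.7 m
rate = 158.7 m / 125 ka = 0.00127 m/yr = 1.27 m/kyr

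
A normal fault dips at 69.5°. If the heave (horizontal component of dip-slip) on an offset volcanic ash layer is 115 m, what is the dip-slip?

dip-slip = heave / cos(dip) = 115 / cos(69.5°) = 328 m

328 m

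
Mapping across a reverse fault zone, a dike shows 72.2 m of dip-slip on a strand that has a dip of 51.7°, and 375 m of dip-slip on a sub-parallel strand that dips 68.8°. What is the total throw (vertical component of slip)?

throw_A = 72.2 × sin(51.7°) = 56.66 m
throw_B = 375 × sin(68.8°) = 349.6 m
total = 56.66 + 349.6 = 406 m

406 m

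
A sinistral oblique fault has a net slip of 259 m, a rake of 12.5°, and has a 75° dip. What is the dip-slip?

56.1 m

dip-slip = net slip × sin(rake) = 259 m × sin(12.5°) = 56.1 m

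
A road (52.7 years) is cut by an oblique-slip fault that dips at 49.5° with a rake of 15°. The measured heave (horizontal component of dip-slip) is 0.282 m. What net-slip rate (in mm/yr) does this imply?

31.8 mm/yr

dip-slip = heave / cos(dip) = 0.282 / cos(49.5°) = 0.4342 m
net slip = dip-slip / sin(rake) = 0.4342 / sin(15°) = 1.678 m
rate = 1.678 m / 52.7 years = 0.0318 m/yr = 31.8 mm/yr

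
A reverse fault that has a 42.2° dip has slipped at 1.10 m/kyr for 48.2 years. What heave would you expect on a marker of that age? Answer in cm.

3.93 cm

dip-slip = rate × time = 1.10 m/kyr × 48.2 years = 0.05302 m
heave = dip-slip × cos(dip) = 0.05302 × cos(42.2°) = 0.0393 m = 3.93 cm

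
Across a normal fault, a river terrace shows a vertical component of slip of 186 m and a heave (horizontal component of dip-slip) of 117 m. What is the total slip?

220 m

net slip = √(throw² + heave²) = √(186² + 117²) = 220 m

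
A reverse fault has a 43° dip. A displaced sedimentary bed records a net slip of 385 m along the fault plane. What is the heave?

282 m

heave = dip-slip × cos(dip) = 385 m × cos(43°) = 282 m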